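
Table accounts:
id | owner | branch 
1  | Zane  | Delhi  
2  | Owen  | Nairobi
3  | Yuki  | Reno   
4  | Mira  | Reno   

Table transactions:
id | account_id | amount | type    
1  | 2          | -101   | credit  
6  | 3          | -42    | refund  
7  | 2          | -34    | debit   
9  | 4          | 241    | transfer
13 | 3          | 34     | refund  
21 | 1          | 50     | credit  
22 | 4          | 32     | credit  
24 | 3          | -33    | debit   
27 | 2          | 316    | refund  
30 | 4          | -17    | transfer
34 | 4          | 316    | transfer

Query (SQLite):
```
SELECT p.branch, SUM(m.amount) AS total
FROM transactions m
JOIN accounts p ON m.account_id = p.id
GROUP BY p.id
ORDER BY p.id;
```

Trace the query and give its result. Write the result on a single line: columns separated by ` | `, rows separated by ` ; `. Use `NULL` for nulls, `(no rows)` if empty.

Delhi | 50 ; Nairobi | 181 ; Reno | -41 ; Reno | 572

Join each transactions row to its accounts via account_id.
Group joined rows by accounts.id; compute SUM(m.amount) per group.
  1: ids {21} → SUM(m.amount)=50
  2: ids {1, 7, 27} → SUM(m.amount)=181
  3: ids {6, 13, 24} → SUM(m.amount)=-41
  4: ids {9, 22, 30, 34} → SUM(m.amount)=572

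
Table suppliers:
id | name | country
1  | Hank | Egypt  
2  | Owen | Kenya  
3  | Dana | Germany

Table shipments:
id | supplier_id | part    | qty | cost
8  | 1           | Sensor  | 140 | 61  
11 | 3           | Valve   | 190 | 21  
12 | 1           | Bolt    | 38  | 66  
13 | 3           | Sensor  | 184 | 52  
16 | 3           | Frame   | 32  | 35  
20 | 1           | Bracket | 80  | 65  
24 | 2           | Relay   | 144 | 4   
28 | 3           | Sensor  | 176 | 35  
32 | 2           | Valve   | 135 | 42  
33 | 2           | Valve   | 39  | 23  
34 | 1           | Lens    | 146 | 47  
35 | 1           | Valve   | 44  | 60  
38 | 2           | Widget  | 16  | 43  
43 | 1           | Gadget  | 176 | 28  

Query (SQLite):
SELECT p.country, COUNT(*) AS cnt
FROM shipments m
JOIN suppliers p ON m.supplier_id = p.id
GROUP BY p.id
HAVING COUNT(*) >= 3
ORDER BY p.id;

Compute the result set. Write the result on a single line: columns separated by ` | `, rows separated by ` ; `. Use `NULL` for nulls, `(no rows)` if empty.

Egypt | 6 ; Kenya | 4 ; Germany | 4

Join each shipments row to its suppliers via supplier_id.
Group joined rows by suppliers.id; compute COUNT(*) per group.
HAVING: keep groups with count ≥ 3.
  1: ids {8, 12, 20, 34, 35, 43} → COUNT(*)=6
  2: ids {24, 32, 33, 38} → COUNT(*)=4
  3: ids {11, 13, 16, 28} → COUNT(*)=4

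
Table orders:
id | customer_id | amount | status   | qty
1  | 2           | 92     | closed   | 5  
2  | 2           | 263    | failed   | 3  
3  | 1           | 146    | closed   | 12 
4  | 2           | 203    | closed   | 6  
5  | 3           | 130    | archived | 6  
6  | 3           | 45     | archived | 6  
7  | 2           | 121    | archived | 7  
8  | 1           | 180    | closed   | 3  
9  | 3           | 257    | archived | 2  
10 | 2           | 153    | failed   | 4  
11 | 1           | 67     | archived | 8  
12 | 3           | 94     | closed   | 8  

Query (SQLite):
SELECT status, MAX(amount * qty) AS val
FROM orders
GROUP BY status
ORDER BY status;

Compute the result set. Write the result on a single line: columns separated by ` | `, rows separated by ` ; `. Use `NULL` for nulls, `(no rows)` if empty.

archived | 847 ; closed | 1752 ; failed | 789

For each row compute amount * qty.
Group by status; take MAX of the expression per group.
  archived: ids {5, 6, 7, 9, 11} → MAX(amount * qty)=847
  closed: ids {1, 3, 4, 8, 12} → MAX(amount * qty)=1752
  failed: ids {2, 10} → MAX(amount * qty)=789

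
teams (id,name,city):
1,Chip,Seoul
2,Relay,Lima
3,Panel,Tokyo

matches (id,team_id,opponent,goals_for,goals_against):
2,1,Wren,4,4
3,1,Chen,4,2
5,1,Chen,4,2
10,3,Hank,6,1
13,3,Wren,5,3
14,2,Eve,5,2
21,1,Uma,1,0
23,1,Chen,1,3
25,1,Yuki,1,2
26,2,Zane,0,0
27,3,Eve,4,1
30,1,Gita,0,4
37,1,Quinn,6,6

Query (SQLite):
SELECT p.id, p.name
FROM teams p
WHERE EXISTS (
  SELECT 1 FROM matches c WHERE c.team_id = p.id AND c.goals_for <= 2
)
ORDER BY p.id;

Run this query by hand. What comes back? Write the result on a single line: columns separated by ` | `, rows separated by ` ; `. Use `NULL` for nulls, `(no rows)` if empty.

For each teams row, check whether any matches with matching team_id has goals_for <= 2.
Keep rows where that is true.

1 | Chip ; 2 | Relay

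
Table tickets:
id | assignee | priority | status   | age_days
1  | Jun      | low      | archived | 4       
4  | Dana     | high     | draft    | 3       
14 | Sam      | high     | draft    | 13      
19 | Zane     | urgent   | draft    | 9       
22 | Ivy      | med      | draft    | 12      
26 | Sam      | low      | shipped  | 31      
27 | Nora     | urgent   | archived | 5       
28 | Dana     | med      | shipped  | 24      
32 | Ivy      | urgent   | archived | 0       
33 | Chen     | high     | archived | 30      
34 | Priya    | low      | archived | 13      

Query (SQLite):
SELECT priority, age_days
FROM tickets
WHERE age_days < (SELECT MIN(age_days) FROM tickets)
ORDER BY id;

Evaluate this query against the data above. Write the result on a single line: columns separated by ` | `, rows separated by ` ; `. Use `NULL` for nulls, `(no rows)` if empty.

Scalar subquery: MIN(age_days) over all tickets rows = 0.
Keep rows where age_days < that value.

(no rows)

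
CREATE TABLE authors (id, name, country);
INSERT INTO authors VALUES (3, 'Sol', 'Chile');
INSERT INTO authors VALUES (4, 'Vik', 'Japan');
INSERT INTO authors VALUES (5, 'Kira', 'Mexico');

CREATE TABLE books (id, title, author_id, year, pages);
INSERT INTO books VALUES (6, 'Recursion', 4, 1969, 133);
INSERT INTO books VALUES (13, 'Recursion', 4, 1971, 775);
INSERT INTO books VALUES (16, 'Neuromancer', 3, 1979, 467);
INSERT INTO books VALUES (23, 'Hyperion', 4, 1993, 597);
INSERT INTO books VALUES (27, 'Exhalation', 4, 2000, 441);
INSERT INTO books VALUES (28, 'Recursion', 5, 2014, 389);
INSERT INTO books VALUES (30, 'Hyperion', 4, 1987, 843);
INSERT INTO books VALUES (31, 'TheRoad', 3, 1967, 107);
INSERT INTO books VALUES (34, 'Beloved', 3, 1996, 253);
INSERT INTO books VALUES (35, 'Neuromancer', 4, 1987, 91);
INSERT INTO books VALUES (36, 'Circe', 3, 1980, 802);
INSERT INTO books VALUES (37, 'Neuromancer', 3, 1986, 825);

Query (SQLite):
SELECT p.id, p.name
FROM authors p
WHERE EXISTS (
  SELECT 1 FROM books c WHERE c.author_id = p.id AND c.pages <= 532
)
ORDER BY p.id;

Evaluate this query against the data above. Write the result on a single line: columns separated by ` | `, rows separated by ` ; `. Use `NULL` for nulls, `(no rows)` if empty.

3 | Sol ; 4 | Vik ; 5 | Kira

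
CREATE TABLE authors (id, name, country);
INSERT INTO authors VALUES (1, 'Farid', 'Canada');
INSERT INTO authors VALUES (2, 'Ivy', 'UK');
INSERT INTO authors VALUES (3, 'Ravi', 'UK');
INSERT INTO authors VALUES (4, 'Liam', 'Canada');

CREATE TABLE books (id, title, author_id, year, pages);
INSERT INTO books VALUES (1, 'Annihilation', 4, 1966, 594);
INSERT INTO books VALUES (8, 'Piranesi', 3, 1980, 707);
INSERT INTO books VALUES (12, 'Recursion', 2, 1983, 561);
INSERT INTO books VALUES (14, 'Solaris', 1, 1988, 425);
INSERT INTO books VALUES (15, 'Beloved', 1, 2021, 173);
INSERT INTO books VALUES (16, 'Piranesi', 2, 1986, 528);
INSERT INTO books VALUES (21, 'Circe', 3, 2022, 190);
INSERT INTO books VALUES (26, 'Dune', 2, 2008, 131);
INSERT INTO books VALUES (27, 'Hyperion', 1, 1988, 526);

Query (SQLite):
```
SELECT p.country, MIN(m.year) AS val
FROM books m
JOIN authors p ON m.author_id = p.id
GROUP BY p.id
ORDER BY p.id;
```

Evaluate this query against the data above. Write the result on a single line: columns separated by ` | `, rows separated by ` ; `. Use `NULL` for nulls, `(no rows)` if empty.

Join each books row to its authors via author_id.
Group joined rows by authors.id; compute MIN(m.year) per group.
  1: ids {14, 15, 27} → MIN(m.year)=1988
  2: ids {12, 16, 26} → MIN(m.year)=1983
  3: ids {8, 21} → MIN(m.year)=1980
  4: ids {1} → MIN(m.year)=1966

Canada | 1988 ; UK | 1983 ; UK | 1980 ; Canada | 1966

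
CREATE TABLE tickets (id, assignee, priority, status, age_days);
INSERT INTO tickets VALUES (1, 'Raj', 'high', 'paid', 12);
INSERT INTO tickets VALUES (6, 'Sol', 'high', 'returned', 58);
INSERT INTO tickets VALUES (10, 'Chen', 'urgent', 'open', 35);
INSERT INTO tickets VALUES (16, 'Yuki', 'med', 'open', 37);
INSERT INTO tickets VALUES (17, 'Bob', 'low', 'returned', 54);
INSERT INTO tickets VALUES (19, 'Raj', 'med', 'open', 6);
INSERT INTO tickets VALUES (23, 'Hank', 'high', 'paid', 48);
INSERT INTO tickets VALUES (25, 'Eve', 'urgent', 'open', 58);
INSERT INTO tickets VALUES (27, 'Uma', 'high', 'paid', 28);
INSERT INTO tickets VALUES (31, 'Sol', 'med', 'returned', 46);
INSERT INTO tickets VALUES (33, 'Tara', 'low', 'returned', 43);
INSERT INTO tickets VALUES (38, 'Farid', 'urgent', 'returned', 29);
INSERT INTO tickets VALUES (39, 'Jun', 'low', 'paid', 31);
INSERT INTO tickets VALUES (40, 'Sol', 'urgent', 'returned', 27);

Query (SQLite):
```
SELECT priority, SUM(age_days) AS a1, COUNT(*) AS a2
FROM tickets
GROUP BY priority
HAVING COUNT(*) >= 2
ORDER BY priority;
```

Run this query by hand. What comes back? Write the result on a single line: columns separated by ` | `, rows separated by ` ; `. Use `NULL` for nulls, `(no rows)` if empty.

high | 146 | 4 ; low | 128 | 3 ; med | 89 | 3 ; urgent | 149 | 4

Group tickets by priority.
Per group compute: SUM(age_days), COUNT(*).
HAVING: drop groups with fewer than 2 rows.
  high: ids {1, 6, 23, 27} → SUM(age_days)=146, COUNT(*)=4
  low: ids {17, 33, 39} → SUM(age_days)=128, COUNT(*)=3
  med: ids {16, 19, 31} → SUM(age_days)=89, COUNT(*)=3
  urgent: ids {10, 25, 38, 40} → SUM(age_days)=149, COUNT(*)=4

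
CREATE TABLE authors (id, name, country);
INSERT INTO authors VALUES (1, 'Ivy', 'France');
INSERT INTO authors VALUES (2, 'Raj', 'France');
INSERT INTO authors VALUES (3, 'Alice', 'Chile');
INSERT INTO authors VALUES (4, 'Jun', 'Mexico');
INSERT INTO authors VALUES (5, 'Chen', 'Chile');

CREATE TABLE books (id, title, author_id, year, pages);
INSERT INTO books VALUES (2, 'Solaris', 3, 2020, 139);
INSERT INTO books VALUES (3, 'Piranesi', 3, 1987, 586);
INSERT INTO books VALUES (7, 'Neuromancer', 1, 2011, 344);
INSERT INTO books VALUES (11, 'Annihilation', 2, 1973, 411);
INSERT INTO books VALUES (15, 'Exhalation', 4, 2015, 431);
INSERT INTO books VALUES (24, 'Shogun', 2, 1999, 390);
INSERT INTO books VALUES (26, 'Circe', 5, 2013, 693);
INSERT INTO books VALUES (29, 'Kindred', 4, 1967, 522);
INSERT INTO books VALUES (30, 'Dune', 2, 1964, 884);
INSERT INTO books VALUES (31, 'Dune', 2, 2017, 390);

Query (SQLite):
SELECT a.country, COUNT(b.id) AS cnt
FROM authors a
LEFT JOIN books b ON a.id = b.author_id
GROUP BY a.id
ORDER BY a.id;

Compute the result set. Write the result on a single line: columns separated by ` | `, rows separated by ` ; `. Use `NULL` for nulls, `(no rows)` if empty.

France | 1 ; France | 4 ; Chile | 2 ; Mexico | 2 ; Chile | 1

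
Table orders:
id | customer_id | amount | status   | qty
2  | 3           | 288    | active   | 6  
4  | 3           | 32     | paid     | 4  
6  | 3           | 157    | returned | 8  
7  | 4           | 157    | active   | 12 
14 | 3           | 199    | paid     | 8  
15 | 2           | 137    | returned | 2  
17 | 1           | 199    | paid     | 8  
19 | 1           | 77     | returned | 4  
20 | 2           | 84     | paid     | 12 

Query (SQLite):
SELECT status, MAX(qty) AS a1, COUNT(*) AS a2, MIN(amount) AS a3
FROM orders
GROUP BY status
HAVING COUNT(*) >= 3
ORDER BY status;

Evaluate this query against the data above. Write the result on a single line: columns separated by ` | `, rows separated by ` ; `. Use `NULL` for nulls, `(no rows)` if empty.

Group orders by status.
Per group compute: MAX(qty), COUNT(*), MIN(amount).
HAVING: drop groups with fewer than 3 rows.
  active: ids {2, 7} → MAX(qty)=12, COUNT(*)=2, MIN(amount)=157
  paid: ids {4, 14, 17, 20} → MAX(qty)=12, COUNT(*)=4, MIN(amount)=32
  returned: ids {6, 15, 19} → MAX(qty)=8, COUNT(*)=3, MIN(amount)=77

paid | 12 | 4 | 32 ; returned | 8 | 3 | 77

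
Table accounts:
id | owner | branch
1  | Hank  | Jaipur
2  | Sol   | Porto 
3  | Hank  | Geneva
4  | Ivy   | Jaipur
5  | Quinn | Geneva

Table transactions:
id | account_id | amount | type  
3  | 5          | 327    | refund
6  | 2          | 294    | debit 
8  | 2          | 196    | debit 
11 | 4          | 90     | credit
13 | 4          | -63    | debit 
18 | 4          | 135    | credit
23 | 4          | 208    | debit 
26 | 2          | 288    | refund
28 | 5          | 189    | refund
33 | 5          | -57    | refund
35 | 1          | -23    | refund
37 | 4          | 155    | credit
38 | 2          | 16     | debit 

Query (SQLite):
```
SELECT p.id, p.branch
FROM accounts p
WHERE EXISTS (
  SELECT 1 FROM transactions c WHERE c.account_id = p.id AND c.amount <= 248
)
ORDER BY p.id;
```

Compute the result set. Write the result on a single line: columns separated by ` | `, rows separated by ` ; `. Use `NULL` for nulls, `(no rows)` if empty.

For each accounts row, check whether any transactions with matching account_id has amount <= 248.
Keep rows where that is true.

1 | Jaipur ; 2 | Porto ; 4 | Jaipur ; 5 | Geneva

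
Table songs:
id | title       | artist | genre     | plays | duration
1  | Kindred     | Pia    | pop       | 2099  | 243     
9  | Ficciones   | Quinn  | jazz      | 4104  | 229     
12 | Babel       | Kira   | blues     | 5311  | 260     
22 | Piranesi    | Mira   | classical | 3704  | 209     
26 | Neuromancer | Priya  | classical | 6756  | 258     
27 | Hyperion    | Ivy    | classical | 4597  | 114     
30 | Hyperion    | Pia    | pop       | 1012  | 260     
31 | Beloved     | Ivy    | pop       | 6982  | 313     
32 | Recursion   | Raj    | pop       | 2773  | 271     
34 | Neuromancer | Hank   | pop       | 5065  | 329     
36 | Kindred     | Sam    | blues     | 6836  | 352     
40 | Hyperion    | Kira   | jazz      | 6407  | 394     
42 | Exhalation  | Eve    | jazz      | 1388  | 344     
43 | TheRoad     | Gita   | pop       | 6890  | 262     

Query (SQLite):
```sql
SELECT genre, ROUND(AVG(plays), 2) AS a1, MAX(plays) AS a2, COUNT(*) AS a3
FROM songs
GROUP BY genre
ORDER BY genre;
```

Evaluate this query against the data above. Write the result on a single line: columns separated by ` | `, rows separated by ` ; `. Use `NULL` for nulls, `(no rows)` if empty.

Group songs by genre.
Per group compute: ROUND(AVG(plays), 2), MAX(plays), COUNT(*).
  blues: ids {12, 36} → ROUND(AVG(plays), 2)=6073.5, MAX(plays)=6836, COUNT(*)=2
  classical: ids {22, 26, 27} → ROUND(AVG(plays), 2)=5019, MAX(plays)=6756, COUNT(*)=3
  jazz: ids {9, 40, 42} → ROUND(AVG(plays), 2)=3966.33, MAX(plays)=6407, COUNT(*)=3
  pop: ids {1, 30, 31, 32, 34, 43} → ROUND(AVG(plays), 2)=4136.83, MAX(plays)=6982, COUNT(*)=6

blues | 6073.5 | 6836 | 2 ; classical | 5019 | 6756 | 3 ; jazz | 3966.33 | 6407 | 3 ; pop | 4136.83 | 6982 | 6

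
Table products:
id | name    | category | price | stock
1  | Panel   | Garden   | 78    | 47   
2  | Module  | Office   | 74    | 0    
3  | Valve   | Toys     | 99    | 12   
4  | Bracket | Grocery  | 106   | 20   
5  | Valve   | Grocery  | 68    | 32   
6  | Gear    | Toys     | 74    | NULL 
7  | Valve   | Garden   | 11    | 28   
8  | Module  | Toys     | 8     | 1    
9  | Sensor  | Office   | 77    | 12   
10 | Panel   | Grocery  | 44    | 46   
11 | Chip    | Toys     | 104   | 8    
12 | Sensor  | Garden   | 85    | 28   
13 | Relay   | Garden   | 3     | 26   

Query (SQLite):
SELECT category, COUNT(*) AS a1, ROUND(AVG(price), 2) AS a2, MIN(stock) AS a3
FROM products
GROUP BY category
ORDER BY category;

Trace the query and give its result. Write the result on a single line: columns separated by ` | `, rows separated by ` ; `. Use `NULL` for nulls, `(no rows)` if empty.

Group products by category.
Per group compute: COUNT(*), ROUND(AVG(price), 2), MIN(stock).
  Garden: ids {1, 7, 12, 13} → COUNT(*)=4, ROUND(AVG(price), 2)=44.25, MIN(stock)=26
  Grocery: ids {4, 5, 10} → COUNT(*)=3, ROUND(AVG(price), 2)=72.67, MIN(stock)=20
  Office: ids {2, 9} → COUNT(*)=2, ROUND(AVG(price), 2)=75.5, MIN(stock)=0
  Toys: ids {3, 6, 8, 11} → COUNT(*)=4, ROUND(AVG(price), 2)=71.25, MIN(stock)=1

Garden | 4 | 44.25 | 26 ; Grocery | 3 | 72.67 | 20 ; Office | 2 | 75.5 | 0 ; Toys | 4 | 71.25 | 1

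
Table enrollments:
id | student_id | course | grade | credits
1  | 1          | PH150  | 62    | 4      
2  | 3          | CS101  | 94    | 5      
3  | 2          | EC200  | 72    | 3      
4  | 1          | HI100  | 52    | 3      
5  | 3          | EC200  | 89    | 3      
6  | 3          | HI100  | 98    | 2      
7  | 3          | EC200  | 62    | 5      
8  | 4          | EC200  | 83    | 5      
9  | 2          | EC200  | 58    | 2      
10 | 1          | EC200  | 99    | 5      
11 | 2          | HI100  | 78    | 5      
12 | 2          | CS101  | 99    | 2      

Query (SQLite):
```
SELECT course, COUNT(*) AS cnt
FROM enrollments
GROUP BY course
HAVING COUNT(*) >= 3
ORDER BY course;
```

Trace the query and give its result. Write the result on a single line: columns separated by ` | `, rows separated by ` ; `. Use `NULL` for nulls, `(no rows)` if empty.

Partition enrollments by course; compute COUNT(*) within each group.
HAVING: keep groups with count ≥ 3.
  CS101: ids {2, 12} → COUNT(*)=2
  EC200: ids {3, 5, 7, 8, 9, 10} → COUNT(*)=6
  HI100: ids {4, 6, 11} → COUNT(*)=3
  PH150: ids {1} → COUNT(*)=1

EC200 | 6 ; HI100 | 3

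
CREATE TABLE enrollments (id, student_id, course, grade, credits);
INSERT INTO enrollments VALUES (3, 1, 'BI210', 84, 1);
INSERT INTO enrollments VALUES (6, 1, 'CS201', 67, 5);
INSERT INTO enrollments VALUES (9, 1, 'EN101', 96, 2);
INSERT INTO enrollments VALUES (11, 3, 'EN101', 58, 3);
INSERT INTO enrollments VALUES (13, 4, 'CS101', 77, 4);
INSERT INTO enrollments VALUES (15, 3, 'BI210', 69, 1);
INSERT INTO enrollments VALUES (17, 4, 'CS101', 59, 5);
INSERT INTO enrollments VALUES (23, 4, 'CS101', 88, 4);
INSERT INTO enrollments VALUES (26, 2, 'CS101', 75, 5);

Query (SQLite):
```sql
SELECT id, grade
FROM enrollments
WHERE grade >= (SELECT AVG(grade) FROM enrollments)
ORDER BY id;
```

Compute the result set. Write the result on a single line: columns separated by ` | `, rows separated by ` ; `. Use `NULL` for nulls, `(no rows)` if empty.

3 | 84 ; 9 | 96 ; 13 | 77 ; 23 | 88 ; 26 | 75

Scalar subquery: AVG(grade) over all enrollments rows = 74.777778 (≈; comparison uses full precision).
Keep rows where grade >= that value.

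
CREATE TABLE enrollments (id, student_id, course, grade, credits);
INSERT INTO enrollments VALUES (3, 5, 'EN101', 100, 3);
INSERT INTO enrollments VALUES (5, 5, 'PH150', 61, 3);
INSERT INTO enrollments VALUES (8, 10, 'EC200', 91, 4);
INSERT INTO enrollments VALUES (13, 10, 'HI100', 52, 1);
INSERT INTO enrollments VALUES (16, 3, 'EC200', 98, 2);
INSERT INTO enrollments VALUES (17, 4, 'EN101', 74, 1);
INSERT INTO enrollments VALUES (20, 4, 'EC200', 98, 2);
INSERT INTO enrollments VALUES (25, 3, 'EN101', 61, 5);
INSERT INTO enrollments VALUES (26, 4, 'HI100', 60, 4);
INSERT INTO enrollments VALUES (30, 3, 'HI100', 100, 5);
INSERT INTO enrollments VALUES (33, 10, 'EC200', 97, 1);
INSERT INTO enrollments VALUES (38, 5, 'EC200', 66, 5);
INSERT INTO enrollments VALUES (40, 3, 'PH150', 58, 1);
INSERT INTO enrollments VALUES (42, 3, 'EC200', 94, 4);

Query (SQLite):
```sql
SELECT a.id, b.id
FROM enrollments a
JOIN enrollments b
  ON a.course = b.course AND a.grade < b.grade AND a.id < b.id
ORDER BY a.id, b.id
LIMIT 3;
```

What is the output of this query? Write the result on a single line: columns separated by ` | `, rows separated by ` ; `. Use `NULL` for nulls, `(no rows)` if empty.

8 | 16 ; 8 | 20 ; 8 | 33

Pairs (a,b) with same course, a.grade < b.grade, a.id < b.id.
course groups: EC200:{8,16,20,33,38,42} EN101:{3,17,25} HI100:{13,26,30} PH150:{5,40}
Ordered by (a.id, b.id); first 3.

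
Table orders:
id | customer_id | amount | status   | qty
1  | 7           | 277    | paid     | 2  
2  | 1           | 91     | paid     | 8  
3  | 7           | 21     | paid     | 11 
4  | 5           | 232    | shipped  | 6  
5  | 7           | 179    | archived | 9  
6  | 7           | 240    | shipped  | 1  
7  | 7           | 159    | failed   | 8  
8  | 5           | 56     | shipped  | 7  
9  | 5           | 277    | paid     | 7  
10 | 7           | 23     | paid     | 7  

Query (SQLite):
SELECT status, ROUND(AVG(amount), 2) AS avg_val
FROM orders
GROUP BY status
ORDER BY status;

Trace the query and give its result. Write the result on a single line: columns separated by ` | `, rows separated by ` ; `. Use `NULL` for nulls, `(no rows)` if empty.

Partition orders by status; compute ROUND(AVG(amount), 2) within each group.
  archived: ids {5} → ROUND(AVG(amount), 2)=179
  failed: ids {7} → ROUND(AVG(amount), 2)=159
  paid: ids {1, 2, 3, 9, 10} → ROUND(AVG(amount), 2)=137.8
  shipped: ids {4, 6, 8} → ROUND(AVG(amount), 2)=176

archived | 179 ; failed | 159 ; paid | 137.8 ; shipped | 176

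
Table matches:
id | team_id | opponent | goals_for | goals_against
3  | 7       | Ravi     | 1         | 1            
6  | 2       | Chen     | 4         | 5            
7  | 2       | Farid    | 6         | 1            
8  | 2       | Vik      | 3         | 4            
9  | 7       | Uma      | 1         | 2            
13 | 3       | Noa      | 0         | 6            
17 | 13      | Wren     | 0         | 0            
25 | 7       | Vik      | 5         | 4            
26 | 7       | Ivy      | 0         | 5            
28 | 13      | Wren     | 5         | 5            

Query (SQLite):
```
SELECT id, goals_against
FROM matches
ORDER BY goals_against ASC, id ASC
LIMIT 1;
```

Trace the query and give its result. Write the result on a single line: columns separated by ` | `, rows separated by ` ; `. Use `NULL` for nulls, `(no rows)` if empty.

17 | 0

Sort by goals_against asc, tiebreak id asc: (0, id=17), (1, id=3), (1, id=7), (2, id=9) …. Take first 1.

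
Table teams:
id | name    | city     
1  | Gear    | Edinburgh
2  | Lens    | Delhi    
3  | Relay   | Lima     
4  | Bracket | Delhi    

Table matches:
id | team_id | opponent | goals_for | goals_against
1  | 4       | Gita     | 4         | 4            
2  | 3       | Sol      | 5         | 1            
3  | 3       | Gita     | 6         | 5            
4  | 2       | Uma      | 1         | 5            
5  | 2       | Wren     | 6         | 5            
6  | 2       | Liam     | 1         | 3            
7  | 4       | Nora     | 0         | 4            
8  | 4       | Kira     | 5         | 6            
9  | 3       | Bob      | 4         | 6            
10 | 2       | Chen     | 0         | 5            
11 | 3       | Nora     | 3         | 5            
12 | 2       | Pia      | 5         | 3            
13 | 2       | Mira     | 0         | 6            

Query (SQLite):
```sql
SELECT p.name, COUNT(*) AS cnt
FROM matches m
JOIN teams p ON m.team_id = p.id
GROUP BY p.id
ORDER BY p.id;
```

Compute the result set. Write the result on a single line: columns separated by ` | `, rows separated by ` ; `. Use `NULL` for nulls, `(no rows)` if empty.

Lens | 6 ; Relay | 4 ; Bracket | 3

Join each matches row to its teams via team_id.
Group joined rows by teams.id; compute COUNT(*) per group.
  2: ids {4, 5, 6, 10, 12, 13} → COUNT(*)=6
  3: ids {2, 3, 9, 11} → COUNT(*)=4
  4: ids {1, 7, 8} → COUNT(*)=3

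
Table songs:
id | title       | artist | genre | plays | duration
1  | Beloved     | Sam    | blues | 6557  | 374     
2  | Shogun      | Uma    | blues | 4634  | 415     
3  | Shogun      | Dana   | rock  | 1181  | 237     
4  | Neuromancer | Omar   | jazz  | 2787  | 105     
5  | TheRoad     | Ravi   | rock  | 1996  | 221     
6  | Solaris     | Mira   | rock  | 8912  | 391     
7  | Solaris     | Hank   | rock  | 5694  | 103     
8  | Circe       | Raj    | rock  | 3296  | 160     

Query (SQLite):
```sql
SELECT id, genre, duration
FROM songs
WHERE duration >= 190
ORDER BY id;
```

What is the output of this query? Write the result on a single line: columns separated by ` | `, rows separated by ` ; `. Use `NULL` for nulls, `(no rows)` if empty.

duration >= 190: ids {1, 2, 3, 5, 6}

1 | blues | 374 ; 2 | blues | 415 ; 3 | rock | 237 ; 5 | rock | 221 ; 6 | rock | 391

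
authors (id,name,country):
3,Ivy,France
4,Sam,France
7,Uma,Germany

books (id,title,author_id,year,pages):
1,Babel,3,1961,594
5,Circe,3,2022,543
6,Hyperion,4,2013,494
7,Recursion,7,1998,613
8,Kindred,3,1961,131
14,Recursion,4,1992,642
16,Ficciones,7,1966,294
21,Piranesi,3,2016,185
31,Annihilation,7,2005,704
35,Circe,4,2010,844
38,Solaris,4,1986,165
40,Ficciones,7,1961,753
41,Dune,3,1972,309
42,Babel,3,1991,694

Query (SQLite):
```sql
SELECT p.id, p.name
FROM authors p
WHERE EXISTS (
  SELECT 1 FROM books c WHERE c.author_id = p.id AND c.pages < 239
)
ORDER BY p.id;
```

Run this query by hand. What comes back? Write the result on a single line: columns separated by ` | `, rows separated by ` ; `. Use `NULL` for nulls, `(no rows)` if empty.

3 | Ivy ; 4 | Sam

For each authors row, check whether any books with matching author_id has pages < 239.
Keep rows where that is true.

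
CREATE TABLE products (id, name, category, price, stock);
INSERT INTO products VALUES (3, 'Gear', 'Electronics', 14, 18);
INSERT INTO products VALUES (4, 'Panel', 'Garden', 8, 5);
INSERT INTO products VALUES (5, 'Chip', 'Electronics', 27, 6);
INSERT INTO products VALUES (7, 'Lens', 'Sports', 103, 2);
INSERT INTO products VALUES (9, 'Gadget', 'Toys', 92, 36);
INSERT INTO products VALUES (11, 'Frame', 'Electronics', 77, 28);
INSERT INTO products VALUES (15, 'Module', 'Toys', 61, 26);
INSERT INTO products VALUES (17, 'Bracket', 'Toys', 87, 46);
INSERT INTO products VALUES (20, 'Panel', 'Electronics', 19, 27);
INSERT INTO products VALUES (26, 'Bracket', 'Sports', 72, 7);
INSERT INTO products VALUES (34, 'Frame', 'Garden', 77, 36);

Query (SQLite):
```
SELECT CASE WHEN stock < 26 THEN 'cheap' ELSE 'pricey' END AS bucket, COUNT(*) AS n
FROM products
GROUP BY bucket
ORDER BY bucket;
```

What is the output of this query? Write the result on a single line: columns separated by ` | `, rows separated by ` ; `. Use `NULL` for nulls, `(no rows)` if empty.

cheap | 5 ; pricey | 6

Bucket rows by stock < 26 → 'cheap' else 'pricey'; count each bucket.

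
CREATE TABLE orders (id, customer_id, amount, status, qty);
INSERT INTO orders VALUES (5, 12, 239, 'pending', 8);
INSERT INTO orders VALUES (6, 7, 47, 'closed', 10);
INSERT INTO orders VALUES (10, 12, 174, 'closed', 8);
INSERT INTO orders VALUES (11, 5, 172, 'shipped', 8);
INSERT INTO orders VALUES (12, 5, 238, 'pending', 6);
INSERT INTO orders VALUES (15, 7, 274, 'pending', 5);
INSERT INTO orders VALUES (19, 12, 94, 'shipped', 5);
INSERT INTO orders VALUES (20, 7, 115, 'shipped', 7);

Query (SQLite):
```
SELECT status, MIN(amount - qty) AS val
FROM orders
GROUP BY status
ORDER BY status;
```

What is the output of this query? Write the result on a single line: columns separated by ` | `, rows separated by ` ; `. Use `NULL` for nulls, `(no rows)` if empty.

closed | 37 ; pending | 231 ; shipped | 89

For each row compute amount - qty.
Group by status; take MIN of the expression per group.
  closed: ids {6, 10} → MIN(amount - qty)=37
  pending: ids {5, 12, 15} → MIN(amount - qty)=231
  shipped: ids {11, 19, 20} → MIN(amount - qty)=89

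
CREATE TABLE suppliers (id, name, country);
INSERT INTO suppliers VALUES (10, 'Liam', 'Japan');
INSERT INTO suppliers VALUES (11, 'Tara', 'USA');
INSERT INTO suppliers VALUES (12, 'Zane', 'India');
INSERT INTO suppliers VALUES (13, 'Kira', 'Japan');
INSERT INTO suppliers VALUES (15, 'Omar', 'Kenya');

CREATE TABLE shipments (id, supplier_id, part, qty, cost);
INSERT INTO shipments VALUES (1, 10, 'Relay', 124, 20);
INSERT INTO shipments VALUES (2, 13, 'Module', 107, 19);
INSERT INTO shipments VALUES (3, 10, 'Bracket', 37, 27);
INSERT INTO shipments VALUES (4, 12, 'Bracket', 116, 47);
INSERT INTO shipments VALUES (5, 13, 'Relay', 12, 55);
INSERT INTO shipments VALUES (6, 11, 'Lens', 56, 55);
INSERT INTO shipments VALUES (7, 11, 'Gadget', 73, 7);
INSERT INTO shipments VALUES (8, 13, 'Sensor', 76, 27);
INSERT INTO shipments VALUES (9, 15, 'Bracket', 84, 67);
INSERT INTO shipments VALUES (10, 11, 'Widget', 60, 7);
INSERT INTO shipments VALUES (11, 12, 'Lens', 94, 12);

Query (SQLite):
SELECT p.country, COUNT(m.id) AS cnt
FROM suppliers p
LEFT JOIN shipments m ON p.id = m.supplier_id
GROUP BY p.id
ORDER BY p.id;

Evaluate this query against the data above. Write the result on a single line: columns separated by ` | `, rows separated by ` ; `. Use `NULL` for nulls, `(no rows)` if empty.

LEFT JOIN keeps every suppliers row; unmatched ones get NULL for shipments columns.
Group by suppliers.id and compute COUNT(m.id). COUNT(col) of an all-NULL group is 0.
  10: ids {1, 3} → COUNT(m.id)=2
  11: ids {6, 7, 10} → COUNT(m.id)=3
  12: ids {4, 11} → COUNT(m.id)=2
  13: ids {2, 5, 8} → COUNT(m.id)=3
  15: ids {9} → COUNT(m.id)=1

Japan | 2 ; USA | 3 ; India | 2 ; Japan | 3 ; Kenya | 1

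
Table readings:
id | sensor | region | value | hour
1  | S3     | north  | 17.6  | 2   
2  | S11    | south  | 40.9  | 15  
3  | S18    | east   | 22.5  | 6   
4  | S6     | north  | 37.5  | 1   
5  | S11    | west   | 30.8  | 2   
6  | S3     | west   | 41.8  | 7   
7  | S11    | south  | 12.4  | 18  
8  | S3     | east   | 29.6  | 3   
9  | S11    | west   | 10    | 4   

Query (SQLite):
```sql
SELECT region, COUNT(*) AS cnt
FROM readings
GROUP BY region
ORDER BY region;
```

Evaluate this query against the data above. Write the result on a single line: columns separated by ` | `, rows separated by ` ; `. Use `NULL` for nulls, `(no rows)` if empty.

Partition readings by region; compute COUNT(*) within each group.
  east: ids {3, 8} → COUNT(*)=2
  north: ids {1, 4} → COUNT(*)=2
  south: ids {2, 7} → COUNT(*)=2
  west: ids {5, 6, 9} → COUNT(*)=3

east | 2 ; north | 2 ; south | 2 ; west | 3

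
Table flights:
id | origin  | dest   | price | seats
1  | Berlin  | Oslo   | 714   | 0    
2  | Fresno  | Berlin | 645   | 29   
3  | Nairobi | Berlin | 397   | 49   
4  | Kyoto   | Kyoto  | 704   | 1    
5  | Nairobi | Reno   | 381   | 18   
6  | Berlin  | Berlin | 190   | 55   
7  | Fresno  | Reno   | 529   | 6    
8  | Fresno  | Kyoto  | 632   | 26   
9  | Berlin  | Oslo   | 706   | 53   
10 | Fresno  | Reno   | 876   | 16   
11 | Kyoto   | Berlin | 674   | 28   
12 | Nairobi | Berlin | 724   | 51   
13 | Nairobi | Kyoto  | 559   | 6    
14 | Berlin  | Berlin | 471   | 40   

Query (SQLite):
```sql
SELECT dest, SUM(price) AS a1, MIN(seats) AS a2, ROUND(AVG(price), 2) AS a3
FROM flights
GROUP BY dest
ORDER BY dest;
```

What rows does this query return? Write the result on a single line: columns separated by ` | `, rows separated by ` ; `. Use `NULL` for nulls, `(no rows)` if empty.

Berlin | 3101 | 28 | 516.83 ; Kyoto | 1895 | 1 | 631.67 ; Oslo | 1420 | 0 | 710 ; Reno | 1786 | 6 | 595.33

Group flights by dest.
Per group compute: SUM(price), MIN(seats), ROUND(AVG(price), 2).
  Berlin: ids {2, 3, 6, 11, 12, 14} → SUM(price)=3101, MIN(seats)=28, ROUND(AVG(price), 2)=516.83
  Kyoto: ids {4, 8, 13} → SUM(price)=1895, MIN(seats)=1, ROUND(AVG(price), 2)=631.67
  Oslo: ids {1, 9} → SUM(price)=1420, MIN(seats)=0, ROUND(AVG(price), 2)=710
  Reno: ids {5, 7, 10} → SUM(price)=1786, MIN(seats)=6, ROUND(AVG(price), 2)=595.33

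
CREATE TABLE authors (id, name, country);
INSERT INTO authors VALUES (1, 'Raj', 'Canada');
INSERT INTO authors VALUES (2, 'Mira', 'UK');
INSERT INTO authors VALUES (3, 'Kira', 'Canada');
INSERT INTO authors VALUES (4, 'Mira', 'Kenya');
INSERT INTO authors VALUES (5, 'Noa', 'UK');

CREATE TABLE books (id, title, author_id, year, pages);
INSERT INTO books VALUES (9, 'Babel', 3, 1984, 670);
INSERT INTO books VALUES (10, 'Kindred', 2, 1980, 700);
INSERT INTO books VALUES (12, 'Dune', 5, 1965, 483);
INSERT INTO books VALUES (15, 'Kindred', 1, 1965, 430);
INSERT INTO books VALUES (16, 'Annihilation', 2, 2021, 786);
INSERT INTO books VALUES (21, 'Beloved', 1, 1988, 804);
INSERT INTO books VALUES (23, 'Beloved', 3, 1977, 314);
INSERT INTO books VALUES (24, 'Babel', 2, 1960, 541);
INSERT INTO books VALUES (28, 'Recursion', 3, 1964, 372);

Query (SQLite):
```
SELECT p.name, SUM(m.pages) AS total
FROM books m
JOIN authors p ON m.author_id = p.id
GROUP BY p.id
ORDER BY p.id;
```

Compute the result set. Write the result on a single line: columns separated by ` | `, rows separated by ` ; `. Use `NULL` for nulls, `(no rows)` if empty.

Join each books row to its authors via author_id.
Group joined rows by authors.id; compute SUM(m.pages) per group.
  1: ids {15, 21} → SUM(m.pages)=1234
  2: ids {10, 16, 24} → SUM(m.pages)=2027
  3: ids {9, 23, 28} → SUM(m.pages)=1356
  5: ids {12} → SUM(m.pages)=483

Raj | 1234 ; Mira | 2027 ; Kira | 1356 ; Noa | 483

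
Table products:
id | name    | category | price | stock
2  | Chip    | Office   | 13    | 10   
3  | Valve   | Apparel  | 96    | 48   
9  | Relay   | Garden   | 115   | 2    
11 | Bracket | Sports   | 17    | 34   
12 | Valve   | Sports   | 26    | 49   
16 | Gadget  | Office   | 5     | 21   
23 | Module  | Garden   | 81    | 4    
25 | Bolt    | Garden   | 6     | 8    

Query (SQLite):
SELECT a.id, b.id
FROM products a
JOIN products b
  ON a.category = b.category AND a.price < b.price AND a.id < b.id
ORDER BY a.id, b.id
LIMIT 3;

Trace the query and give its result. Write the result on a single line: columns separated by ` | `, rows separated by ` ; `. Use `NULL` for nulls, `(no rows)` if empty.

Pairs (a,b) with same category, a.price < b.price, a.id < b.id.
category groups: Apparel:{3} Garden:{9,23,25} Office:{2,16} Sports:{11,12}
Ordered by (a.id, b.id); first 3.

11 | 12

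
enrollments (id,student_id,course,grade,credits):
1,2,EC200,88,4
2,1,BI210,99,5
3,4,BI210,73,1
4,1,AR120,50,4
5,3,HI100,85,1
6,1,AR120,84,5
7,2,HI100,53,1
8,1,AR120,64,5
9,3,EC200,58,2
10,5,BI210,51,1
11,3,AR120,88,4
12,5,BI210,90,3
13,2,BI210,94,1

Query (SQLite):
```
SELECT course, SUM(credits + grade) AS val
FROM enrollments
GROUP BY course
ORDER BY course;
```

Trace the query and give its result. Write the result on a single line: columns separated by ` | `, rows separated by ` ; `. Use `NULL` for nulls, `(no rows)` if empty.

AR120 | 304 ; BI210 | 418 ; EC200 | 152 ; HI100 | 140

For each row compute credits + grade.
Group by course; take SUM of the expression per group.
  AR120: ids {4, 6, 8, 11} → SUM(credits + grade)=304
  BI210: ids {2, 3, 10, 12, 13} → SUM(credits + grade)=418
  EC200: ids {1, 9} → SUM(credits + grade)=152
  HI100: ids {5, 7} → SUM(credits + grade)=140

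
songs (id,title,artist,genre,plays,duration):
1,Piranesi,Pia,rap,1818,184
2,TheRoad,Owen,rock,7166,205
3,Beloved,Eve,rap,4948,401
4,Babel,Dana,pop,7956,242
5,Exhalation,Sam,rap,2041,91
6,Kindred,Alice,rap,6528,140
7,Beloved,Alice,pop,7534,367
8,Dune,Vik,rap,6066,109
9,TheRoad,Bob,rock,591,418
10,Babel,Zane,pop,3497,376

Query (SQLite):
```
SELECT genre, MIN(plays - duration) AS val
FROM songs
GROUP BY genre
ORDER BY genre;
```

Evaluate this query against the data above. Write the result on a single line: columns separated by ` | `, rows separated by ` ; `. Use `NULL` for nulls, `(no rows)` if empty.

pop | 3121 ; rap | 1634 ; rock | 173

For each row compute plays - duration.
Group by genre; take MIN of the expression per group.
  pop: ids {4, 7, 10} → MIN(plays - duration)=3121
  rap: ids {1, 3, 5, 6, 8} → MIN(plays - duration)=1634
  rock: ids {2, 9} → MIN(plays - duration)=173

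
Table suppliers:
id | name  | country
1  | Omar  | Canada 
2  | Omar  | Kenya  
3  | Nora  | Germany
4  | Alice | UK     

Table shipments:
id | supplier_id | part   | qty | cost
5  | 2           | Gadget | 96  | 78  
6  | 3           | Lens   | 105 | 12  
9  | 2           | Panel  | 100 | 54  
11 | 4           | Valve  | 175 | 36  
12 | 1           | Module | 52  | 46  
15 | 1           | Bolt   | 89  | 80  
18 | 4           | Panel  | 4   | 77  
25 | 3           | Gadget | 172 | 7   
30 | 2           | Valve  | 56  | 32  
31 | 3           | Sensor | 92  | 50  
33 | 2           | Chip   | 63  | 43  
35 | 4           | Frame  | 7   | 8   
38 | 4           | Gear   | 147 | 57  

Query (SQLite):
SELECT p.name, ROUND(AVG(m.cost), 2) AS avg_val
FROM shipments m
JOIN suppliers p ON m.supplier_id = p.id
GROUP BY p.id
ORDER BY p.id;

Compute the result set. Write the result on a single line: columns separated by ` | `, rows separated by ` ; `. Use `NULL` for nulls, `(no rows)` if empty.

Omar | 63 ; Omar | 51.75 ; Nora | 23 ; Alice | 44.5

Join each shipments row to its suppliers via supplier_id.
Group joined rows by suppliers.id; compute ROUND(AVG(m.cost), 2) per group.
  1: ids {12, 15} → ROUND(AVG(m.cost), 2)=63
  2: ids {5, 9, 30, 33} → ROUND(AVG(m.cost), 2)=51.75
  3: ids {6, 25, 31} → ROUND(AVG(m.cost), 2)=23
  4: ids {11, 18, 35, 38} → ROUND(AVG(m.cost), 2)=44.5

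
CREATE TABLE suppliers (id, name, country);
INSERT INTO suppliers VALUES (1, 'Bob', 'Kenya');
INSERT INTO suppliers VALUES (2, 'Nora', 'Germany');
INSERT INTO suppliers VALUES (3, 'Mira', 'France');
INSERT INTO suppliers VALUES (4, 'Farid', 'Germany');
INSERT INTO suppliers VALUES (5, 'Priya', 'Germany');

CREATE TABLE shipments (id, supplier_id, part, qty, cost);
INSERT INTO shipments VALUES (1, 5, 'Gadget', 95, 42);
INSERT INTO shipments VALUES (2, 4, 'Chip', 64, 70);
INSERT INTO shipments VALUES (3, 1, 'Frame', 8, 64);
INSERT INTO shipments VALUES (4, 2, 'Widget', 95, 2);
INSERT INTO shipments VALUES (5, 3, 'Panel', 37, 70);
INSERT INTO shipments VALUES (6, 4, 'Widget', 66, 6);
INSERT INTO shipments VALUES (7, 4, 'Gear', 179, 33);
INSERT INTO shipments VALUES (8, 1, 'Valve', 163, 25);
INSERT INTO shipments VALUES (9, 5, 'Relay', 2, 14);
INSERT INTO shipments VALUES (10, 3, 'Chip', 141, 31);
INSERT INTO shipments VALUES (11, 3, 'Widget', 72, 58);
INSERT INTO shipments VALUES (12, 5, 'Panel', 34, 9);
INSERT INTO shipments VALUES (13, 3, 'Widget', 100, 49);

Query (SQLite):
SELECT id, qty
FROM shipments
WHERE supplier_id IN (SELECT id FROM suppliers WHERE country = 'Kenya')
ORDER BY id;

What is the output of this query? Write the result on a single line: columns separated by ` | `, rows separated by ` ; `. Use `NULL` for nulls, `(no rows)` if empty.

Inner query: suppliers.id where country = 'Kenya'.
Outer: keep shipments rows whose supplier_id is in that set.
Inner query → {1}

3 | 8 ; 8 | 163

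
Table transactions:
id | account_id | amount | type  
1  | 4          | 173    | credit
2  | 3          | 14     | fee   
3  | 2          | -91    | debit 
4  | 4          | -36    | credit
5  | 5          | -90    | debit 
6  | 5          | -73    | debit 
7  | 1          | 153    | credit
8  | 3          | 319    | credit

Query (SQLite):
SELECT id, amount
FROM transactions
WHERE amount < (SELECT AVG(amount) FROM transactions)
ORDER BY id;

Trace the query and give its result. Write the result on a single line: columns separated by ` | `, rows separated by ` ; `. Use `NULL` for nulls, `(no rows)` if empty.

Scalar subquery: AVG(amount) over all transactions rows = 46.125.
Keep rows where amount < that value.

2 | 14 ; 3 | -91 ; 4 | -36 ; 5 | -90 ; 6 | -73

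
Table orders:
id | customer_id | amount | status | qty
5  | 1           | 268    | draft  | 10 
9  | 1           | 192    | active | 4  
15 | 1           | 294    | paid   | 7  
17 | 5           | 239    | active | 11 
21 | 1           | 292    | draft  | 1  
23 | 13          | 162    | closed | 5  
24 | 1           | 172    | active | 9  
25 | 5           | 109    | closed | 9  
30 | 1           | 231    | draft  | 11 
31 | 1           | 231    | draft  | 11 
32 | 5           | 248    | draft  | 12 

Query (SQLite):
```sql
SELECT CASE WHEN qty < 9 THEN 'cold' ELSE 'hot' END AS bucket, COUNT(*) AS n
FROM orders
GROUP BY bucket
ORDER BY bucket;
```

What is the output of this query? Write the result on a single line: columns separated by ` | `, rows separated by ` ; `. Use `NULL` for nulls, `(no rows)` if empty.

cold | 4 ; hot | 7

Bucket rows by qty < 9 → 'cold' else 'hot'; count each bucket.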